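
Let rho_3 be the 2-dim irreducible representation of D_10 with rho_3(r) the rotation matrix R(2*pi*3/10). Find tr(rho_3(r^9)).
chi_{rho_3}(r^9) = 2*cos(2*pi*3*9/10) = 1/2 - sqrt(5)/2

Reasoning: rho_3(r^9) is rotation by angle 2*pi*3*9/10, whose trace is 2*cos(2*pi*3*9/10) = 1/2 - sqrt(5)/2.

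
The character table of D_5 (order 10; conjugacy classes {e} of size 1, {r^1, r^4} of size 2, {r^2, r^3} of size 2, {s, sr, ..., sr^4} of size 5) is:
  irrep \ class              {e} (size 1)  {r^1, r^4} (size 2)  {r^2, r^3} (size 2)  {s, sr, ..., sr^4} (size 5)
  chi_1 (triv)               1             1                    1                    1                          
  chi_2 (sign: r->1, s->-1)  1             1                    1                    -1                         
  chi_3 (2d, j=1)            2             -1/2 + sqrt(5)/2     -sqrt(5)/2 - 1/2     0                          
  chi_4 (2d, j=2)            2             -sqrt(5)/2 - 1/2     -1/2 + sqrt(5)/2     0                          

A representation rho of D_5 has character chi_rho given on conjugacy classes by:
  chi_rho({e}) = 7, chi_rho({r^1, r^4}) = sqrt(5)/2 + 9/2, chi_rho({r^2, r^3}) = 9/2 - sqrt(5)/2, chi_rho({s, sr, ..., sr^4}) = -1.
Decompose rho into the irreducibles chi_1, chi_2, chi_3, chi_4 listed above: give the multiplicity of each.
Multiplicities: chi_1: 2, chi_2: 3, chi_3: 1, chi_4: 0.

Explanation: Use <chi_rho, chi> = (1/|G|) sum_C |C| * chi_rho(C) * conj(chi(C)) with |G| = 10 for each irreducible chi in the table:
  <chi_rho, chi_1> = (1/10)[1*(7)*conj(1) + 2*(sqrt(5)/2 + 9/2)*conj(1) + 2*(9/2 - sqrt(5)/2)*conj(1) + 5*(-1)*conj(1)]
      = (1/10)[(7) + (sqrt(5) + 9) + (9 - sqrt(5)) + (-5)] = 20/10 = 2
  <chi_rho, chi_2> = (1/10)[1*(7)*conj(1) + 2*(sqrt(5)/2 + 9/2)*conj(1) + 2*(9/2 - sqrt(5)/2)*conj(1) + 5*(-1)*conj(-1)]
      = (1/10)[(7) + (sqrt(5) + 9) + (9 - sqrt(5)) + (5)] = 30/10 = 3
  <chi_rho, chi_3> = (1/10)[1*(7)*conj(2) + 2*(sqrt(5)/2 + 9/2)*conj(-1/2 + sqrt(5)/2) + 2*(9/2 - sqrt(5)/2)*conj(-sqrt(5)/2 - 1/2) + 5*(-1)*conj(0)]
      = (1/10)[(14) + (-2 + 4*sqrt(5)) + (-4*sqrt(5) - 2) + (0)] = 10/10 = 1
  <chi_rho, chi_4> = (1/10)[1*(7)*conj(2) + 2*(sqrt(5)/2 + 9/2)*conj(-sqrt(5)/2 - 1/2) + 2*(9/2 - sqrt(5)/2)*conj(-1/2 + sqrt(5)/2) + 5*(-1)*conj(0)]
      = (1/10)[(14) + (-5*sqrt(5) - 7) + (-7 + 5*sqrt(5)) + (0)] = 0/10 = 0
Dimension check: dim(rho) = sum (mult * dim) = 2*1 + 3*1 + 1*2 + 0*2 = 7 = chi_rho(e) = 7.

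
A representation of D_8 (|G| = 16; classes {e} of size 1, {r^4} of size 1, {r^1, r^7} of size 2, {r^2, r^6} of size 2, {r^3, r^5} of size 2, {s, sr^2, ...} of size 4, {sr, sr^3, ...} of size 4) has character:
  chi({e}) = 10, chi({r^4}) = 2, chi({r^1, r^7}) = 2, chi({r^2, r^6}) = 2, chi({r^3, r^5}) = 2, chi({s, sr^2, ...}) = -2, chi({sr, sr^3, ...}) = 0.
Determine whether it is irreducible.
Not irreducible (reducible): <chi, chi> = 9 > 1.

<chi, chi> = (1/|G|) sum_C |C| * |chi(C)|^2 = (1/16)[1*|10|^2 + 1*|2|^2 + 2*|2|^2 + 2*|2|^2 + 2*|2|^2 + 4*|-2|^2 + 4*|0|^2]
  = (1/16)[(100) + (4) + (8) + (8) + (8) + (16) + (0)] = 144/16 = 9.
A character is irreducible iff <chi, chi> = 1, so this representation is reducible.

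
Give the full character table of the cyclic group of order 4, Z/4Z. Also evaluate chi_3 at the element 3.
Character table of Z/4Z (irreps indexed chi_0,...,chi_3 with chi_k(m) = zeta_4^(k*m), zeta_4 = exp(2*pi*i/4)):
  irrep \ class  {0} (size 1)  {1} (size 1)  {2} (size 1)  {3} (size 1)
  chi_0          1             1             1             1           
  chi_1          1             I             -1            -I          
  chi_2          1             -1            1             -1          
  chi_3          1             -I            -1            I           

Spot check: chi_3(3) = zeta_4^(3*3) = zeta_4^9 = I.

Reasoning: Z/4Z is abelian, so all 4 irreducible complex representations are 1-dimensional. They are given by chi_k(m) = zeta_4^(k*m) for k = 0,...,3. Row orthogonality: sum_m chi_k(m) conj(chi_l(m)) = 4 * [k = l].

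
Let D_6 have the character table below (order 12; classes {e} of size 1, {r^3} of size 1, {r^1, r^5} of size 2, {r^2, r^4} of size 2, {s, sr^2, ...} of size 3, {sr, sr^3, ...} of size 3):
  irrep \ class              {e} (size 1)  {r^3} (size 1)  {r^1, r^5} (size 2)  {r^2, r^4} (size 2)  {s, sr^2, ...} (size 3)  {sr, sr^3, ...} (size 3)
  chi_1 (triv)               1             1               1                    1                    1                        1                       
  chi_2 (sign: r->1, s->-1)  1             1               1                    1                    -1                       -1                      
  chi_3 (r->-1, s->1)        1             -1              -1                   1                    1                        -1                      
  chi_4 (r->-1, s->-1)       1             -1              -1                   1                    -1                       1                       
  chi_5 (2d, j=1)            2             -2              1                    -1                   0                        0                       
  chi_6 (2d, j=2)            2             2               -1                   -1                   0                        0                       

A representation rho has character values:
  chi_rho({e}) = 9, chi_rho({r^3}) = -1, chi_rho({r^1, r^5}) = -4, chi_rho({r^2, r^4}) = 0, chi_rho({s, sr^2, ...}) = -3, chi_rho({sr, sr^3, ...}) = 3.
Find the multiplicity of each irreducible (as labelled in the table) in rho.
Multiplicities: chi_1: 0, chi_2: 0, chi_3: 0, chi_4: 3, chi_5: 1, chi_6: 2.

Why: Use <chi_rho, chi> = (1/|G|) sum_C |C| * chi_rho(C) * conj(chi(C)) with |G| = 12 for each irreducible chi in the table:
  <chi_rho, chi_1> = (1/12)[1*(9)*conj(1) + 1*(-1)*conj(1) + 2*(-4)*conj(1) + 2*(0)*conj(1) + 3*(-3)*conj(1) + 3*(3)*conj(1)]
      = (1/12)[(9) + (-1) + (-8) + (0) + (-9) + (9)] = 0/12 = 0
  <chi_rho, chi_2> = (1/12)[1*(9)*conj(1) + 1*(-1)*conj(1) + 2*(-4)*conj(1) + 2*(0)*conj(1) + 3*(-3)*conj(-1) + 3*(3)*conj(-1)]
      = (1/12)[(9) + (-1) + (-8) + (0) + (9) + (-9)] = 0/12 = 0
  <chi_rho, chi_3> = (1/12)[1*(9)*conj(1) + 1*(-1)*conj(-1) + 2*(-4)*conj(-1) + 2*(0)*conj(1) + 3*(-3)*conj(1) + 3*(3)*conj(-1)]
      = (1/12)[(9) + (1) + (8) + (0) + (-9) + (-9)] = 0/12 = 0
  <chi_rho, chi_4> = (1/12)[1*(9)*conj(1) + 1*(-1)*conj(-1) + 2*(-4)*conj(-1) + 2*(0)*conj(1) + 3*(-3)*conj(-1) + 3*(3)*conj(1)]
      = (1/12)[(9) + (1) + (8) + (0) + (9) + (9)] = 36/12 = 3
  <chi_rho, chi_5> = (1/12)[1*(9)*conj(2) + 1*(-1)*conj(-2) + 2*(-4)*conj(1) + 2*(0)*conj(-1) + 3*(-3)*conj(0) + 3*(3)*conj(0)]
      = (1/12)[(18) + (2) + (-8) + (0) + (0) + (0)] = 12/12 = 1
  <chi_rho, chi_6> = (1/12)[1*(9)*conj(2) + 1*(-1)*conj(2) + 2*(-4)*conj(-1) + 2*(0)*conj(-1) + 3*(-3)*conj(0) + 3*(3)*conj(0)]
      = (1/12)[(18) + (-2) + (8) + (0) + (0) + (0)] = 24/12 = 2
Dimension check: dim(rho) = sum (mult * dim) = 0*1 + 0*1 + 0*1 + 3*1 + 1*2 + 2*2 = 9 = chi_rho(e) = 9.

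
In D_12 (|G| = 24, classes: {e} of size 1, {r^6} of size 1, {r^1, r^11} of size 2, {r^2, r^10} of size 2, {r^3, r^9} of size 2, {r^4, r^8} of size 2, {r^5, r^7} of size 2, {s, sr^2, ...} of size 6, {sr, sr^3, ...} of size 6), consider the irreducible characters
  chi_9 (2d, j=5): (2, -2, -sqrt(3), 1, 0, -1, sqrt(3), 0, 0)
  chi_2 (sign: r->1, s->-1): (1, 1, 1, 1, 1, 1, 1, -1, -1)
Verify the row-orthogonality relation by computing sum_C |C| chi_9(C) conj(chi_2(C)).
Sum = 0; so <chi_9, chi_2> = 0 (distinct irreducibles are orthogonal).

Justification: Compute term by term over conjugacy classes (|C| * chi_9(C) * conj(chi_2(C))):
  1*(2)*conj(1) + 1*(-2)*conj(1) + 2*(-sqrt(3))*conj(1) + 2*(1)*conj(1) + 2*(0)*conj(1) + 2*(-1)*conj(1) + 2*(sqrt(3))*conj(1) + 6*(0)*conj(-1) + 6*(0)*conj(-1)
  = (2) + (-2) + (-2*sqrt(3)) + (2) + (0) + (-2) + (2*sqrt(3)) + (0) + (0)
  = 0.
Dividing by |G| = 24 gives 0/24 = 0, matching the row-orthogonality relation <chi_9, chi_2> = [chi_9 = chi_2].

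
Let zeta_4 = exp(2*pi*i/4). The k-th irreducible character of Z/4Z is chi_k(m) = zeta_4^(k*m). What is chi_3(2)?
chi_3(2) = zeta_4^6 = -1

Working: chi_3(2) = zeta_4^(3*2) = zeta_4^6. Since zeta_4^4 = 1, this equals zeta_4^2 = exp(2*pi*i*2/4) = -1.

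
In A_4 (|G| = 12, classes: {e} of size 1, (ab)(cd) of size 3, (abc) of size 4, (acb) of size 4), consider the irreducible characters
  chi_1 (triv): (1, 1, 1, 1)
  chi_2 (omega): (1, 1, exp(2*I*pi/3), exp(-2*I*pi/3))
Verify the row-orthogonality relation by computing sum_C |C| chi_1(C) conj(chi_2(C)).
Sum = 0; so <chi_1, chi_2> = 0 (distinct irreducibles are orthogonal).

Working: Compute term by term over conjugacy classes (|C| * chi_1(C) * conj(chi_2(C))):
  1*(1)*conj(1) + 3*(1)*conj(1) + 4*(1)*conj(exp(2*I*pi/3)) + 4*(1)*conj(exp(-2*I*pi/3))
  = (1) + (3) + (4*exp(-2*I*pi/3)) + (4*exp(2*I*pi/3))
  = 0.
(Exp terms are combined using exp(i*s)*conj(exp(i*t)) = exp(i*(s-t)), and sums of them are collapsed using the identity that for every m > 1 the m distinct m-th roots of unity sum to 0, e.g. 1 + exp(2*I*pi/3) + exp(-2*I*pi/3) = 0.)
Dividing by |G| = 12 gives 0/12 = 0, matching the row-orthogonality relation <chi_1, chi_2> = [chi_1 = chi_2].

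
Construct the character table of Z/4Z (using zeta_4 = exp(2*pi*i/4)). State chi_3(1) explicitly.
Character table of Z/4Z (irreps indexed chi_0,...,chi_3 with chi_k(m) = zeta_4^(k*m), zeta_4 = exp(2*pi*i/4)):
  irrep \ class  {0} (size 1)  {1} (size 1)  {2} (size 1)  {3} (size 1)
  chi_0          1             1             1             1           
  chi_1          1             I             -1            -I          
  chi_2          1             -1            1             -1          
  chi_3          1             -I            -1            I           

Spot check: chi_3(1) = zeta_4^(3*1) = zeta_4^3 = -I.

Proof sketch: Z/4Z is abelian, so all 4 irreducible complex representations are 1-dimensional. They are given by chi_k(m) = zeta_4^(k*m) for k = 0,...,3. Row orthogonality: sum_m chi_k(m) conj(chi_l(m)) = 4 * [k = l].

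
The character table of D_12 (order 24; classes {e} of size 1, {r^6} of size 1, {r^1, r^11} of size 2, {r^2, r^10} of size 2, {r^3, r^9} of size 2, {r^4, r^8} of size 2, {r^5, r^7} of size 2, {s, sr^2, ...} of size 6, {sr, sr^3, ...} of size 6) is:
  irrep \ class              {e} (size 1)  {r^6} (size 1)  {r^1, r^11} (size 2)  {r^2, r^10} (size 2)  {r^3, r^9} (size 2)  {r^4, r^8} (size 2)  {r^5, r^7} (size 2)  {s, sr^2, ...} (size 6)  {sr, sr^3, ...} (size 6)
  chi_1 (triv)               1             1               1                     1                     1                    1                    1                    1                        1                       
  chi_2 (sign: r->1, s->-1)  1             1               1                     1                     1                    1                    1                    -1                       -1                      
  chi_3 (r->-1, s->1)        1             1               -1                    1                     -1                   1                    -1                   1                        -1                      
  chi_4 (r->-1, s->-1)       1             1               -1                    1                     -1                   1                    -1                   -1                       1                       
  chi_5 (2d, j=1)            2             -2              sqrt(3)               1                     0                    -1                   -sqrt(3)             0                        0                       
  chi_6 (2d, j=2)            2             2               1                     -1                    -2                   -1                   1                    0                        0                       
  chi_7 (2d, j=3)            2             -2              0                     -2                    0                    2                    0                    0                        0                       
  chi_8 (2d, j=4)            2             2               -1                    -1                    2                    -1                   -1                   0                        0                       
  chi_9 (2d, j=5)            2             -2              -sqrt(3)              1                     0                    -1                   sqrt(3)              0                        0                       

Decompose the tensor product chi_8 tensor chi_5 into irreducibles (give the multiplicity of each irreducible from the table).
chi_8 tensor chi_5 = chi_7 + chi_9 (all other irreducibles have multiplicity 0).

Argument: The character of a tensor product is the pointwise product (chi_8 * chi_5)(C) = chi_8(C) * chi_5(C):
  {e}: (2)*(2), {r^6}: (2)*(-2), {r^1, r^11}: (-1)*(sqrt(3)), {r^2, r^10}: (-1)*(1), {r^3, r^9}: (2)*(0), {r^4, r^8}: (-1)*(-1), {r^5, r^7}: (-1)*(-sqrt(3)), {s, sr^2, ...}: (0)*(0), {sr, sr^3, ...}: (0)*(0)
so (chi_8 * chi_5) takes values
  {e} -> 4, {r^6} -> -4, {r^1, r^11} -> -sqrt(3), {r^2, r^10} -> -1, {r^3, r^9} -> 0, {r^4, r^8} -> 1, {r^5, r^7} -> sqrt(3), {s, sr^2, ...} -> 0, {sr, sr^3, ...} -> 0.
Now take the inner product of this character with each irreducible chi from the table, <chi_8*chi_5, chi> = (1/24) sum_C |C| (chi_8*chi_5)(C) conj(chi(C)):
  <chi_8*chi_5, chi_1> = (1/24)[1*(4)*conj(1) + 1*(-4)*conj(1) + 2*(-sqrt(3))*conj(1) + 2*(-1)*conj(1) + 2*(0)*conj(1) + 2*(1)*conj(1) + 2*(sqrt(3))*conj(1) + 6*(0)*conj(1) + 6*(0)*conj(1)]
      = (1/24)[(4) + (-4) + (-2*sqrt(3)) + (-2) + (0) + (2) + (2*sqrt(3)) + (0) + (0)] = 0/24 = 0
  <chi_8*chi_5, chi_2> = (1/24)[1*(4)*conj(1) + 1*(-4)*conj(1) + 2*(-sqrt(3))*conj(1) + 2*(-1)*conj(1) + 2*(0)*conj(1) + 2*(1)*conj(1) + 2*(sqrt(3))*conj(1) + 6*(0)*conj(-1) + 6*(0)*conj(-1)]
      = (1/24)[(4) + (-4) + (-2*sqrt(3)) + (-2) + (0) + (2) + (2*sqrt(3)) + (0) + (0)] = 0/24 = 0
  <chi_8*chi_5, chi_3> = (1/24)[1*(4)*conj(1) + 1*(-4)*conj(1) + 2*(-sqrt(3))*conj(-1) + 2*(-1)*conj(1) + 2*(0)*conj(-1) + 2*(1)*conj(1) + 2*(sqrt(3))*conj(-1) + 6*(0)*conj(1) + 6*(0)*conj(-1)]
      = (1/24)[(4) + (-4) + (2*sqrt(3)) + (-2) + (0) + (2) + (-2*sqrt(3)) + (0) + (0)] = 0/24 = 0
  <chi_8*chi_5, chi_4> = (1/24)[1*(4)*conj(1) + 1*(-4)*conj(1) + 2*(-sqrt(3))*conj(-1) + 2*(-1)*conj(1) + 2*(0)*conj(-1) + 2*(1)*conj(1) + 2*(sqrt(3))*conj(-1) + 6*(0)*conj(-1) + 6*(0)*conj(1)]
      = (1/24)[(4) + (-4) + (2*sqrt(3)) + (-2) + (0) + (2) + (-2*sqrt(3)) + (0) + (0)] = 0/24 = 0
  <chi_8*chi_5, chi_5> = (1/24)[1*(4)*conj(2) + 1*(-4)*conj(-2) + 2*(-sqrt(3))*conj(sqrt(3)) + 2*(-1)*conj(1) + 2*(0)*conj(0) + 2*(1)*conj(-1) + 2*(sqrt(3))*conj(-sqrt(3)) + 6*(0)*conj(0) + 6*(0)*conj(0)]
      = (1/24)[(8) + (8) + (-6) + (-2) + (0) + (-2) + (-6) + (0) + (0)] = 0/24 = 0
  <chi_8*chi_5, chi_6> = (1/24)[1*(4)*conj(2) + 1*(-4)*conj(2) + 2*(-sqrt(3))*conj(1) + 2*(-1)*conj(-1) + 2*(0)*conj(-2) + 2*(1)*conj(-1) + 2*(sqrt(3))*conj(1) + 6*(0)*conj(0) + 6*(0)*conj(0)]
      = (1/24)[(8) + (-8) + (-2*sqrt(3)) + (2) + (0) + (-2) + (2*sqrt(3)) + (0) + (0)] = 0/24 = 0
  <chi_8*chi_5, chi_7> = (1/24)[1*(4)*conj(2) + 1*(-4)*conj(-2) + 2*(-sqrt(3))*conj(0) + 2*(-1)*conj(-2) + 2*(0)*conj(0) + 2*(1)*conj(2) + 2*(sqrt(3))*conj(0) + 6*(0)*conj(0) + 6*(0)*conj(0)]
      = (1/24)[(8) + (8) + (0) + (4) + (0) + (4) + (0) + (0) + (0)] = 24/24 = 1
  <chi_8*chi_5, chi_8> = (1/24)[1*(4)*conj(2) + 1*(-4)*conj(2) + 2*(-sqrt(3))*conj(-1) + 2*(-1)*conj(-1) + 2*(0)*conj(2) + 2*(1)*conj(-1) + 2*(sqrt(3))*conj(-1) + 6*(0)*conj(0) + 6*(0)*conj(0)]
      = (1/24)[(8) + (-8) + (2*sqrt(3)) + (2) + (0) + (-2) + (-2*sqrt(3)) + (0) + (0)] = 0/24 = 0
  <chi_8*chi_5, chi_9> = (1/24)[1*(4)*conj(2) + 1*(-4)*conj(-2) + 2*(-sqrt(3))*conj(-sqrt(3)) + 2*(-1)*conj(1) + 2*(0)*conj(0) + 2*(1)*conj(-1) + 2*(sqrt(3))*conj(sqrt(3)) + 6*(0)*conj(0) + 6*(0)*conj(0)]
      = (1/24)[(8) + (8) + (6) + (-2) + (0) + (-2) + (6) + (0) + (0)] = 24/24 = 1
Hence the multiplicities are chi_7: 1, chi_9: 1. Dimension check: dim(chi_8)*dim(chi_5) = 2*2 = 4 and sum (mult * dim) = 1*2 + 1*2 = 4.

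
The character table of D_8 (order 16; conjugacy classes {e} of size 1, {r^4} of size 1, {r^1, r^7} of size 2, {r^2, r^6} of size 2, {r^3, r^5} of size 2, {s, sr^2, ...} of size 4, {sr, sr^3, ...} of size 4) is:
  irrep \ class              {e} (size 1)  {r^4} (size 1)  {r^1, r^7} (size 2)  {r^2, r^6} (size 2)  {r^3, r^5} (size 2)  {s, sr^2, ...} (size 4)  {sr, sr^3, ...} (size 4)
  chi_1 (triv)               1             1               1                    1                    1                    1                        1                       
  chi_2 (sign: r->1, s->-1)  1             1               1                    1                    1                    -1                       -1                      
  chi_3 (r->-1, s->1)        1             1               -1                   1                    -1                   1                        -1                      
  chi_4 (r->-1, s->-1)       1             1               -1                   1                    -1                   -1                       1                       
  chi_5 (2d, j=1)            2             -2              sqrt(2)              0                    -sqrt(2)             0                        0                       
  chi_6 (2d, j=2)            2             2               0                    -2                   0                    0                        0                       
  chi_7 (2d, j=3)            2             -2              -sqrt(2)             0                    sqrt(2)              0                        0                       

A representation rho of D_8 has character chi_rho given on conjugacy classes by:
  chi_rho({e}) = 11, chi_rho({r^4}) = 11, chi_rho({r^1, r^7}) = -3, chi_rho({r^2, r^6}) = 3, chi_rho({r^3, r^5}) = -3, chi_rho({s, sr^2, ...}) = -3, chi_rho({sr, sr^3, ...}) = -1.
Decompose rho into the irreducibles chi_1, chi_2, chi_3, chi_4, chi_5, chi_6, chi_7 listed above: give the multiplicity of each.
Multiplicities: chi_1: 0, chi_2: 2, chi_3: 2, chi_4: 3, chi_5: 0, chi_6: 2, chi_7: 0.

Argument: Use <chi_rho, chi> = (1/|G|) sum_C |C| * chi_rho(C) * conj(chi(C)) with |G| = 16 for each irreducible chi in the table:
  <chi_rho, chi_1> = (1/16)[1*(11)*conj(1) + 1*(11)*conj(1) + 2*(-3)*conj(1) + 2*(3)*conj(1) + 2*(-3)*conj(1) + 4*(-3)*conj(1) + 4*(-1)*conj(1)]
      = (1/16)[(11) + (11) + (-6) + (6) + (-6) + (-12) + (-4)] = 0/16 = 0
  <chi_rho, chi_2> = (1/16)[1*(11)*conj(1) + 1*(11)*conj(1) + 2*(-3)*conj(1) + 2*(3)*conj(1) + 2*(-3)*conj(1) + 4*(-3)*conj(-1) + 4*(-1)*conj(-1)]
      = (1/16)[(11) + (11) + (-6) + (6) + (-6) + (12) + (4)] = 32/16 = 2
  <chi_rho, chi_3> = (1/16)[1*(11)*conj(1) + 1*(11)*conj(1) + 2*(-3)*conj(-1) + 2*(3)*conj(1) + 2*(-3)*conj(-1) + 4*(-3)*conj(1) + 4*(-1)*conj(-1)]
      = (1/16)[(11) + (11) + (6) + (6) + (6) + (-12) + (4)] = 32/16 = 2
  <chi_rho, chi_4> = (1/16)[1*(11)*conj(1) + 1*(11)*conj(1) + 2*(-3)*conj(-1) + 2*(3)*conj(1) + 2*(-3)*conj(-1) + 4*(-3)*conj(-1) + 4*(-1)*conj(1)]
      = (1/16)[(11) + (11) + (6) + (6) + (6) + (12) + (-4)] = 48/16 = 3
  <chi_rho, chi_5> = (1/16)[1*(11)*conj(2) + 1*(11)*conj(-2) + 2*(-3)*conj(sqrt(2)) + 2*(3)*conj(0) + 2*(-3)*conj(-sqrt(2)) + 4*(-3)*conj(0) + 4*(-1)*conj(0)]
      = (1/16)[(22) + (-22) + (-6*sqrt(2)) + (0) + (6*sqrt(2)) + (0) + (0)] = 0/16 = 0
  <chi_rho, chi_6> = (1/16)[1*(11)*conj(2) + 1*(11)*conj(2) + 2*(-3)*conj(0) + 2*(3)*conj(-2) + 2*(-3)*conj(0) + 4*(-3)*conj(0) + 4*(-1)*conj(0)]
      = (1/16)[(22) + (22) + (0) + (-12) + (0) + (0) + (0)] = 32/16 = 2
  <chi_rho, chi_7> = (1/16)[1*(11)*conj(2) + 1*(11)*conj(-2) + 2*(-3)*conj(-sqrt(2)) + 2*(3)*conj(0) + 2*(-3)*conj(sqrt(2)) + 4*(-3)*conj(0) + 4*(-1)*conj(0)]
      = (1/16)[(22) + (-22) + (6*sqrt(2)) + (0) + (-6*sqrt(2)) + (0) + (0)] = 0/16 = 0
Dimension check: dim(rho) = sum (mult * dim) = 0*1 + 2*1 + 2*1 + 3*1 + 0*2 + 2*2 + 0*2 = 11 = chi_rho(e) = 11.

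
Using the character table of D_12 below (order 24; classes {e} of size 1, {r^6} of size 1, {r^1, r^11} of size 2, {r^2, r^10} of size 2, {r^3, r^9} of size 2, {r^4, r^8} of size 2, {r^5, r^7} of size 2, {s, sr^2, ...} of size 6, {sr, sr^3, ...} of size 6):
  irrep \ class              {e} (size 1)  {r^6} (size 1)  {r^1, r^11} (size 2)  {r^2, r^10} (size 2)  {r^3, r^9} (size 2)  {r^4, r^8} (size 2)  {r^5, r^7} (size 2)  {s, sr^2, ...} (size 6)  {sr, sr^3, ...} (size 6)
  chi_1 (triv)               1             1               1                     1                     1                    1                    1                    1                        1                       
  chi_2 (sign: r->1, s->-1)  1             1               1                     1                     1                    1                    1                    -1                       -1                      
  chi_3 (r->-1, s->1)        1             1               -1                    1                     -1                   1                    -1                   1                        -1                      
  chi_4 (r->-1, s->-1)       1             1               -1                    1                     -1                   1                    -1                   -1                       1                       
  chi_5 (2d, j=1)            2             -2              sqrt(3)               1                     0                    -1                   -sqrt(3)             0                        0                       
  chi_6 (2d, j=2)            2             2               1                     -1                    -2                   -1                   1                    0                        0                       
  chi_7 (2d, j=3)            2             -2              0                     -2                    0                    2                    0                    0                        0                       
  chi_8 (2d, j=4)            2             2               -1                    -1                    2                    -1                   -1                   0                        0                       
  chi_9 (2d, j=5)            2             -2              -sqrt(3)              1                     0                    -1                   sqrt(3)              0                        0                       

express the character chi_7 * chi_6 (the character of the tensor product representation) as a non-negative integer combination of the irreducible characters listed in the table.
chi_7 tensor chi_6 = chi_5 + chi_9 (all other irreducibles have multiplicity 0).

The character of a tensor product is the pointwise product (chi_7 * chi_6)(C) = chi_7(C) * chi_6(C):
  {e}: (2)*(2), {r^6}: (-2)*(2), {r^1, r^11}: (0)*(1), {r^2, r^10}: (-2)*(-1), {r^3, r^9}: (0)*(-2), {r^4, r^8}: (2)*(-1), {r^5, r^7}: (0)*(1), {s, sr^2, ...}: (0)*(0), {sr, sr^3, ...}: (0)*(0)
so (chi_7 * chi_6) takes values
  {e} -> 4, {r^6} -> -4, {r^1, r^11} -> 0, {r^2, r^10} -> 2, {r^3, r^9} -> 0, {r^4, r^8} -> -2, {r^5, r^7} -> 0, {s, sr^2, ...} -> 0, {sr, sr^3, ...} -> 0.
Now take the inner product of this character with each irreducible chi from the table, <chi_7*chi_6, chi> = (1/24) sum_C |C| (chi_7*chi_6)(C) conj(chi(C)):
  <chi_7*chi_6, chi_1> = (1/24)[1*(4)*conj(1) + 1*(-4)*conj(1) + 2*(0)*conj(1) + 2*(2)*conj(1) + 2*(0)*conj(1) + 2*(-2)*conj(1) + 2*(0)*conj(1) + 6*(0)*conj(1) + 6*(0)*conj(1)]
      = (1/24)[(4) + (-4) + (0) + (4) + (0) + (-4) + (0) + (0) + (0)] = 0/24 = 0
  <chi_7*chi_6, chi_2> = (1/24)[1*(4)*conj(1) + 1*(-4)*conj(1) + 2*(0)*conj(1) + 2*(2)*conj(1) + 2*(0)*conj(1) + 2*(-2)*conj(1) + 2*(0)*conj(1) + 6*(0)*conj(-1) + 6*(0)*conj(-1)]
      = (1/24)[(4) + (-4) + (0) + (4) + (0) + (-4) + (0) + (0) + (0)] = 0/24 = 0
  <chi_7*chi_6, chi_3> = (1/24)[1*(4)*conj(1) + 1*(-4)*conj(1) + 2*(0)*conj(-1) + 2*(2)*conj(1) + 2*(0)*conj(-1) + 2*(-2)*conj(1) + 2*(0)*conj(-1) + 6*(0)*conj(1) + 6*(0)*conj(-1)]
      = (1/24)[(4) + (-4) + (0) + (4) + (0) + (-4) + (0) + (0) + (0)] = 0/24 = 0
  <chi_7*chi_6, chi_4> = (1/24)[1*(4)*conj(1) + 1*(-4)*conj(1) + 2*(0)*conj(-1) + 2*(2)*conj(1) + 2*(0)*conj(-1) + 2*(-2)*conj(1) + 2*(0)*conj(-1) + 6*(0)*conj(-1) + 6*(0)*conj(1)]
      = (1/24)[(4) + (-4) + (0) + (4) + (0) + (-4) + (0) + (0) + (0)] = 0/24 = 0
  <chi_7*chi_6, chi_5> = (1/24)[1*(4)*conj(2) + 1*(-4)*conj(-2) + 2*(0)*conj(sqrt(3)) + 2*(2)*conj(1) + 2*(0)*conj(0) + 2*(-2)*conj(-1) + 2*(0)*conj(-sqrt(3)) + 6*(0)*conj(0) + 6*(0)*conj(0)]
      = (1/24)[(8) + (8) + (0) + (4) + (0) + (4) + (0) + (0) + (0)] = 24/24 = 1
  <chi_7*chi_6, chi_6> = (1/24)[1*(4)*conj(2) + 1*(-4)*conj(2) + 2*(0)*conj(1) + 2*(2)*conj(-1) + 2*(0)*conj(-2) + 2*(-2)*conj(-1) + 2*(0)*conj(1) + 6*(0)*conj(0) + 6*(0)*conj(0)]
      = (1/24)[(8) + (-8) + (0) + (-4) + (0) + (4) + (0) + (0) + (0)] = 0/24 = 0
  <chi_7*chi_6, chi_7> = (1/24)[1*(4)*conj(2) + 1*(-4)*conj(-2) + 2*(0)*conj(0) + 2*(2)*conj(-2) + 2*(0)*conj(0) + 2*(-2)*conj(2) + 2*(0)*conj(0) + 6*(0)*conj(0) + 6*(0)*conj(0)]
      = (1/24)[(8) + (8) + (0) + (-8) + (0) + (-8) + (0) + (0) + (0)] = 0/24 = 0
  <chi_7*chi_6, chi_8> = (1/24)[1*(4)*conj(2) + 1*(-4)*conj(2) + 2*(0)*conj(-1) + 2*(2)*conj(-1) + 2*(0)*conj(2) + 2*(-2)*conj(-1) + 2*(0)*conj(-1) + 6*(0)*conj(0) + 6*(0)*conj(0)]
      = (1/24)[(8) + (-8) + (0) + (-4) + (0) + (4) + (0) + (0) + (0)] = 0/24 = 0
  <chi_7*chi_6, chi_9> = (1/24)[1*(4)*conj(2) + 1*(-4)*conj(-2) + 2*(0)*conj(-sqrt(3)) + 2*(2)*conj(1) + 2*(0)*conj(0) + 2*(-2)*conj(-1) + 2*(0)*conj(sqrt(3)) + 6*(0)*conj(0) + 6*(0)*conj(0)]
      = (1/24)[(8) + (8) + (0) + (4) + (0) + (4) + (0) + (0) + (0)] = 24/24 = 1
Hence the multiplicities are chi_5: 1, chi_9: 1. Dimension check: dim(chi_7)*dim(chi_6) = 2*2 = 4 and sum (mult * dim) = 1*2 + 1*2 = 4.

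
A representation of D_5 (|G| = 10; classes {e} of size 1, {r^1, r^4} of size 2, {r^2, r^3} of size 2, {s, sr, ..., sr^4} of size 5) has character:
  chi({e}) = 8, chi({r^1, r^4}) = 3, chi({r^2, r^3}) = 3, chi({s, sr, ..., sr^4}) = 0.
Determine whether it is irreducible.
Not irreducible (reducible): <chi, chi> = 10 > 1.

Details: <chi, chi> = (1/|G|) sum_C |C| * |chi(C)|^2 = (1/10)[1*|8|^2 + 2*|3|^2 + 2*|3|^2 + 5*|0|^2]
  = (1/10)[(64) + (18) + (18) + (0)] = 100/10 = 10.
A character is irreducible iff <chi, chi> = 1, so this representation is reducible.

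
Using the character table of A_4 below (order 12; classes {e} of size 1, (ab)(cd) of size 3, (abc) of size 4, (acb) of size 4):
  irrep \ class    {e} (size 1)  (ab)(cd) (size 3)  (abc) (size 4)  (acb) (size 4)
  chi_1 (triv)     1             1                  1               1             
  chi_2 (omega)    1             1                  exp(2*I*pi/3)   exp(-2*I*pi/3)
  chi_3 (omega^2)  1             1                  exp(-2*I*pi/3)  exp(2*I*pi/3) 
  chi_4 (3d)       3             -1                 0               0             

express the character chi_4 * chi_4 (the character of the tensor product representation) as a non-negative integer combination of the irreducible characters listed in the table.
chi_4 tensor chi_4 = chi_1 + chi_2 + chi_3 + 2*chi_4 (all other irreducibles have multiplicity 0).

Justification: The character of a tensor product is the pointwise product (chi_4 * chi_4)(C) = chi_4(C) * chi_4(C):
  {e}: (3)*(3), (ab)(cd): (-1)*(-1), (abc): (0)*(0), (acb): (0)*(0)
so (chi_4 * chi_4) takes values
  {e} -> 9, (ab)(cd) -> 1, (abc) -> 0, (acb) -> 0.
Now take the inner product of this character with each irreducible chi from the table, <chi_4*chi_4, chi> = (1/12) sum_C |C| (chi_4*chi_4)(C) conj(chi(C)):
  <chi_4*chi_4, chi_1> = (1/12)[1*(9)*conj(1) + 3*(1)*conj(1) + 4*(0)*conj(1) + 4*(0)*conj(1)]
      = (1/12)[(9) + (3) + (0) + (0)] = 12/12 = 1
  <chi_4*chi_4, chi_2> = (1/12)[1*(9)*conj(1) + 3*(1)*conj(1) + 4*(0)*conj(exp(2*I*pi/3)) + 4*(0)*conj(exp(-2*I*pi/3))]
      = (1/12)[(9) + (3) + (0) + (0)] = 12/12 = 1
  <chi_4*chi_4, chi_3> = (1/12)[1*(9)*conj(1) + 3*(1)*conj(1) + 4*(0)*conj(exp(-2*I*pi/3)) + 4*(0)*conj(exp(2*I*pi/3))]
      = (1/12)[(9) + (3) + (0) + (0)] = 12/12 = 1
  <chi_4*chi_4, chi_4> = (1/12)[1*(9)*conj(3) + 3*(1)*conj(-1) + 4*(0)*conj(0) + 4*(0)*conj(0)]
      = (1/12)[(27) + (-3) + (0) + (0)] = 24/12 = 2
(Exp terms are combined using exp(i*s)*conj(exp(i*t)) = exp(i*(s-t)), and sums of them are collapsed using the identity that for every m > 1 the m distinct m-th roots of unity sum to 0, e.g. 1 + exp(2*I*pi/3) + exp(-2*I*pi/3) = 0.)
Hence the multiplicities are chi_1: 1, chi_2: 1, chi_3: 1, chi_4: 2. Dimension check: dim(chi_4)*dim(chi_4) = 3*3 = 9 and sum (mult * dim) = 1*1 + 1*1 + 1*1 + 2*3 = 9.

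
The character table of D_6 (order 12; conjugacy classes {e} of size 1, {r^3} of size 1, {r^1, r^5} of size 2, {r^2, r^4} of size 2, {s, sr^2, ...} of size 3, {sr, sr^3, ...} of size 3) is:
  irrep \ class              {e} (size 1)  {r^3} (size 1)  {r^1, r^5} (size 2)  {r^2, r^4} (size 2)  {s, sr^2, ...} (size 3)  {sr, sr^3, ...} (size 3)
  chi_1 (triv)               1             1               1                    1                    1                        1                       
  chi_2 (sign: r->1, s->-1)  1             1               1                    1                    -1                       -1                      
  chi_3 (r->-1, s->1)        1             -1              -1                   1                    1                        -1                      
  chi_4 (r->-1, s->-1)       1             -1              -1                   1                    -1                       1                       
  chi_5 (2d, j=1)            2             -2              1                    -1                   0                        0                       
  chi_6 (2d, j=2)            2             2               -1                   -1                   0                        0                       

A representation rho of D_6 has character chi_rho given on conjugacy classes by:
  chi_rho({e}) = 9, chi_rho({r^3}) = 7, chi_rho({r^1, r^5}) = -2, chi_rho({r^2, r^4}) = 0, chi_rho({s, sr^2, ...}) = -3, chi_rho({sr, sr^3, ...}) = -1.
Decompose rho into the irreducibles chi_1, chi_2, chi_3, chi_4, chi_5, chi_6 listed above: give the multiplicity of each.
Multiplicities: chi_1: 0, chi_2: 2, chi_3: 0, chi_4: 1, chi_5: 0, chi_6: 3.

Use <chi_rho, chi> = (1/|G|) sum_C |C| * chi_rho(C) * conj(chi(C)) with |G| = 12 for each irreducible chi in the table:
  <chi_rho, chi_1> = (1/12)[1*(9)*conj(1) + 1*(7)*conj(1) + 2*(-2)*conj(1) + 2*(0)*conj(1) + 3*(-3)*conj(1) + 3*(-1)*conj(1)]
      = (1/12)[(9) + (7) + (-4) + (0) + (-9) + (-3)] = 0/12 = 0
  <chi_rho, chi_2> = (1/12)[1*(9)*conj(1) + 1*(7)*conj(1) + 2*(-2)*conj(1) + 2*(0)*conj(1) + 3*(-3)*conj(-1) + 3*(-1)*conj(-1)]
      = (1/12)[(9) + (7) + (-4) + (0) + (9) + (3)] = 24/12 = 2
  <chi_rho, chi_3> = (1/12)[1*(9)*conj(1) + 1*(7)*conj(-1) + 2*(-2)*conj(-1) + 2*(0)*conj(1) + 3*(-3)*conj(1) + 3*(-1)*conj(-1)]
      = (1/12)[(9) + (-7) + (4) + (0) + (-9) + (3)] = 0/12 = 0
  <chi_rho, chi_4> = (1/12)[1*(9)*conj(1) + 1*(7)*conj(-1) + 2*(-2)*conj(-1) + 2*(0)*conj(1) + 3*(-3)*conj(-1) + 3*(-1)*conj(1)]
      = (1/12)[(9) + (-7) + (4) + (0) + (9) + (-3)] = 12/12 = 1
  <chi_rho, chi_5> = (1/12)[1*(9)*conj(2) + 1*(7)*conj(-2) + 2*(-2)*conj(1) + 2*(0)*conj(-1) + 3*(-3)*conj(0) + 3*(-1)*conj(0)]
      = (1/12)[(18) + (-14) + (-4) + (0) + (0) + (0)] = 0/12 = 0
  <chi_rho, chi_6> = (1/12)[1*(9)*conj(2) + 1*(7)*conj(2) + 2*(-2)*conj(-1) + 2*(0)*conj(-1) + 3*(-3)*conj(0) + 3*(-1)*conj(0)]
      = (1/12)[(18) + (14) + (4) + (0) + (0) + (0)] = 36/12 = 3
Dimension check: dim(rho) = sum (mult * dim) = 0*1 + 2*1 + 0*1 + 1*1 + 0*2 + 3*2 = 9 = chi_rho(e) = 9.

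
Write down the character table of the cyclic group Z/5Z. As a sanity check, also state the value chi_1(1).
Character table of Z/5Z (irreps indexed chi_0,...,chi_4 with chi_k(m) = zeta_5^(k*m), zeta_5 = exp(2*pi*i/5)):
  irrep \ class  {0} (size 1)  {1} (size 1)    {2} (size 1)    {3} (size 1)    {4} (size 1)  
  chi_0          1             1               1               1               1             
  chi_1          1             exp(2*I*pi/5)   exp(4*I*pi/5)   exp(-4*I*pi/5)  exp(-2*I*pi/5)
  chi_2          1             exp(4*I*pi/5)   exp(-2*I*pi/5)  exp(2*I*pi/5)   exp(-4*I*pi/5)
  chi_3          1             exp(-4*I*pi/5)  exp(2*I*pi/5)   exp(-2*I*pi/5)  exp(4*I*pi/5) 
  chi_4          1             exp(-2*I*pi/5)  exp(-4*I*pi/5)  exp(4*I*pi/5)   exp(2*I*pi/5) 

Spot check: chi_1(1) = zeta_5^(1*1) = zeta_5^1 = exp(2*I*pi/5).

Working: Z/5Z is abelian, so all 5 irreducible complex representations are 1-dimensional. They are given by chi_k(m) = zeta_5^(k*m) for k = 0,...,4. Row orthogonality: sum_m chi_k(m) conj(chi_l(m)) = 5 * [k = l].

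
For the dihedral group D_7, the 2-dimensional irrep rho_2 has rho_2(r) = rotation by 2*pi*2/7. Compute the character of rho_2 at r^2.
chi_{rho_2}(r^2) = 2*cos(2*pi*2*2/7) = -2*cos(pi/7)

Reasoning: rho_2(r^2) is rotation by angle 2*pi*2*2/7, whose trace is 2*cos(2*pi*2*2/7) = -2*cos(pi/7).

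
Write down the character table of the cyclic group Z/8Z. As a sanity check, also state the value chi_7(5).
Character table of Z/8Z (irreps indexed chi_0,...,chi_7 with chi_k(m) = zeta_8^(k*m), zeta_8 = exp(2*pi*i/8)):
  irrep \ class  {0} (size 1)  {1} (size 1)    {2} (size 1)  {3} (size 1)    {4} (size 1)  {5} (size 1)    {6} (size 1)  {7} (size 1)  
  chi_0          1             1               1             1               1             1               1             1             
  chi_1          1             exp(I*pi/4)     I             exp(3*I*pi/4)   -1            exp(-3*I*pi/4)  -I            exp(-I*pi/4)  
  chi_2          1             I               -1            -I              1             I               -1            -I            
  chi_3          1             exp(3*I*pi/4)   -I            exp(I*pi/4)     -1            exp(-I*pi/4)    I             exp(-3*I*pi/4)
  chi_4          1             -1              1             -1              1             -1              1             -1            
  chi_5          1             exp(-3*I*pi/4)  I             exp(-I*pi/4)    -1            exp(I*pi/4)     -I            exp(3*I*pi/4) 
  chi_6          1             -I              -1            I               1             -I              -1            I             
  chi_7          1             exp(-I*pi/4)    -I            exp(-3*I*pi/4)  -1            exp(3*I*pi/4)   I             exp(I*pi/4)   

Spot check: chi_7(5) = zeta_8^(7*5) = zeta_8^35 = exp(3*I*pi/4).

Details: Z/8Z is abelian, so all 8 irreducible complex representations are 1-dimensional. They are given by chi_k(m) = zeta_8^(k*m) for k = 0,...,7. Row orthogonality: sum_m chi_k(m) conj(chi_l(m)) = 8 * [k = l].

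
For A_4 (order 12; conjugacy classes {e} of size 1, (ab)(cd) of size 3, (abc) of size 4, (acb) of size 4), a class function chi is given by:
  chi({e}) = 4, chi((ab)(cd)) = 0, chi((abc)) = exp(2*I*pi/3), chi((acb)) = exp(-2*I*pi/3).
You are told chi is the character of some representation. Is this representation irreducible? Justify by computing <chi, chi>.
Not irreducible (reducible): <chi, chi> = 2 > 1.

Proof sketch: <chi, chi> = (1/|G|) sum_C |C| * |chi(C)|^2 = (1/12)[1*|4|^2 + 3*|0|^2 + 4*|exp(2*I*pi/3)|^2 + 4*|exp(-2*I*pi/3)|^2]
  = (1/12)[(16) + (0) + (4) + (4)] = 24/12 = 2.
(Exp terms are combined using exp(i*s)*conj(exp(i*t)) = exp(i*(s-t)), and sums of them are collapsed using the identity that for every m > 1 the m distinct m-th roots of unity sum to 0, e.g. 1 + exp(2*I*pi/3) + exp(-2*I*pi/3) = 0.)
A character is irreducible iff <chi, chi> = 1, so this representation is reducible.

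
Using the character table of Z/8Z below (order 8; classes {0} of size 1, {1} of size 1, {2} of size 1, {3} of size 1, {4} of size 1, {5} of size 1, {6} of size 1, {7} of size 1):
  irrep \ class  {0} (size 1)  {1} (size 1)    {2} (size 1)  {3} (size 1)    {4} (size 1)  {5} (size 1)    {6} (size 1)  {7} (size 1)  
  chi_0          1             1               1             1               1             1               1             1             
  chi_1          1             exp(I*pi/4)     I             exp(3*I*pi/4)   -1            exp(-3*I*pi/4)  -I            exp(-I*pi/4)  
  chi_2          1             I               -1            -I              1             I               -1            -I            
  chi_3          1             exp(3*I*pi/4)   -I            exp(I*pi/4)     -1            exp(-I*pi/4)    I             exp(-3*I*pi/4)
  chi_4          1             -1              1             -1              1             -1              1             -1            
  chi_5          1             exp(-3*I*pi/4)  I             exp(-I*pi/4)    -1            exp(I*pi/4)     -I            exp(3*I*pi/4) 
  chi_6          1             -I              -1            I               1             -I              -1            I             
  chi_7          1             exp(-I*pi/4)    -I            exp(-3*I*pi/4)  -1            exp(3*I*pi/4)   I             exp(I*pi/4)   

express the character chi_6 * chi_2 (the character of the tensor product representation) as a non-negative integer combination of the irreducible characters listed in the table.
chi_6 tensor chi_2 = chi_0 (all other irreducibles have multiplicity 0).

The character of a tensor product is the pointwise product (chi_6 * chi_2)(C) = chi_6(C) * chi_2(C):
  {0}: (1)*(1), {1}: (-I)*(I), {2}: (-1)*(-1), {3}: (I)*(-I), {4}: (1)*(1), {5}: (-I)*(I), {6}: (-1)*(-1), {7}: (I)*(-I)
so (chi_6 * chi_2) takes values
  {0} -> 1, {1} -> 1, {2} -> 1, {3} -> 1, {4} -> 1, {5} -> 1, {6} -> 1, {7} -> 1.
Now take the inner product of this character with each irreducible chi from the table, <chi_6*chi_2, chi> = (1/8) sum_C |C| (chi_6*chi_2)(C) conj(chi(C)):
  <chi_6*chi_2, chi_0> = (1/8)[1*(1)*conj(1) + 1*(1)*conj(1) + 1*(1)*conj(1) + 1*(1)*conj(1) + 1*(1)*conj(1) + 1*(1)*conj(1) + 1*(1)*conj(1) + 1*(1)*conj(1)]
      = (1/8)[(1) + (1) + (1) + (1) + (1) + (1) + (1) + (1)] = 8/8 = 1
  <chi_6*chi_2, chi_1> = (1/8)[1*(1)*conj(1) + 1*(1)*conj(exp(I*pi/4)) + 1*(1)*conj(I) + 1*(1)*conj(exp(3*I*pi/4)) + 1*(1)*conj(-1) + 1*(1)*conj(exp(-3*I*pi/4)) + 1*(1)*conj(-I) + 1*(1)*conj(exp(-I*pi/4))]
      = (1/8)[(1) + (exp(-I*pi/4)) + (-I) + (exp(-3*I*pi/4)) + (-1) + (exp(3*I*pi/4)) + (I) + (exp(I*pi/4))] = 0/8 = 0
  <chi_6*chi_2, chi_2> = (1/8)[1*(1)*conj(1) + 1*(1)*conj(I) + 1*(1)*conj(-1) + 1*(1)*conj(-I) + 1*(1)*conj(1) + 1*(1)*conj(I) + 1*(1)*conj(-1) + 1*(1)*conj(-I)]
      = (1/8)[(1) + (-I) + (-1) + (I) + (1) + (-I) + (-1) + (I)] = 0/8 = 0
  <chi_6*chi_2, chi_3> = (1/8)[1*(1)*conj(1) + 1*(1)*conj(exp(3*I*pi/4)) + 1*(1)*conj(-I) + 1*(1)*conj(exp(I*pi/4)) + 1*(1)*conj(-1) + 1*(1)*conj(exp(-I*pi/4)) + 1*(1)*conj(I) + 1*(1)*conj(exp(-3*I*pi/4))]
      = (1/8)[(1) + (exp(-3*I*pi/4)) + (I) + (exp(-I*pi/4)) + (-1) + (exp(I*pi/4)) + (-I) + (exp(3*I*pi/4))] = 0/8 = 0
  <chi_6*chi_2, chi_4> = (1/8)[1*(1)*conj(1) + 1*(1)*conj(-1) + 1*(1)*conj(1) + 1*(1)*conj(-1) + 1*(1)*conj(1) + 1*(1)*conj(-1) + 1*(1)*conj(1) + 1*(1)*conj(-1)]
      = (1/8)[(1) + (-1) + (1) + (-1) + (1) + (-1) + (1) + (-1)] = 0/8 = 0
  <chi_6*chi_2, chi_5> = (1/8)[1*(1)*conj(1) + 1*(1)*conj(exp(-3*I*pi/4)) + 1*(1)*conj(I) + 1*(1)*conj(exp(-I*pi/4)) + 1*(1)*conj(-1) + 1*(1)*conj(exp(I*pi/4)) + 1*(1)*conj(-I) + 1*(1)*conj(exp(3*I*pi/4))]
      = (1/8)[(1) + (exp(3*I*pi/4)) + (-I) + (exp(I*pi/4)) + (-1) + (exp(-I*pi/4)) + (I) + (exp(-3*I*pi/4))] = 0/8 = 0
  <chi_6*chi_2, chi_6> = (1/8)[1*(1)*conj(1) + 1*(1)*conj(-I) + 1*(1)*conj(-1) + 1*(1)*conj(I) + 1*(1)*conj(1) + 1*(1)*conj(-I) + 1*(1)*conj(-1) + 1*(1)*conj(I)]
      = (1/8)[(1) + (I) + (-1) + (-I) + (1) + (I) + (-1) + (-I)] = 0/8 = 0
  <chi_6*chi_2, chi_7> = (1/8)[1*(1)*conj(1) + 1*(1)*conj(exp(-I*pi/4)) + 1*(1)*conj(-I) + 1*(1)*conj(exp(-3*I*pi/4)) + 1*(1)*conj(-1) + 1*(1)*conj(exp(3*I*pi/4)) + 1*(1)*conj(I) + 1*(1)*conj(exp(I*pi/4))]
      = (1/8)[(1) + (exp(I*pi/4)) + (I) + (exp(3*I*pi/4)) + (-1) + (exp(-3*I*pi/4)) + (-I) + (exp(-I*pi/4))] = 0/8 = 0
(Exp terms are combined using exp(i*s)*conj(exp(i*t)) = exp(i*(s-t)), and sums of them are collapsed using the identity that for every m > 1 the m distinct m-th roots of unity sum to 0, e.g. 1 + exp(2*I*pi/3) + exp(-2*I*pi/3) = 0.)
Hence the multiplicities are chi_0: 1. Dimension check: dim(chi_6)*dim(chi_2) = 1*1 = 1 and sum (mult * dim) = 1*1 = 1.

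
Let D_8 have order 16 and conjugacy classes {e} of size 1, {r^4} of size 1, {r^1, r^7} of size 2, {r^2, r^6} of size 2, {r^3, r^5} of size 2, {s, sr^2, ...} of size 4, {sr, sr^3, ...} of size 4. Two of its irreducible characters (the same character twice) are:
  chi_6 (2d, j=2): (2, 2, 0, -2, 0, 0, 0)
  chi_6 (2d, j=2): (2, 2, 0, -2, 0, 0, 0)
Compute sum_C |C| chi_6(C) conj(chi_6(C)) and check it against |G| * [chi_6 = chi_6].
Sum = 16 = |G| = 16; so <chi_6, chi_6> = 1 (norm-1 confirms irreducibility).

Explanation: Compute term by term over conjugacy classes (|C| * chi_6(C) * conj(chi_6(C))):
  1*(2)*conj(2) + 1*(2)*conj(2) + 2*(0)*conj(0) + 2*(-2)*conj(-2) + 2*(0)*conj(0) + 4*(0)*conj(0) + 4*(0)*conj(0)
  = (4) + (4) + (0) + (8) + (0) + (0) + (0)
  = 16.
Dividing by |G| = 16 gives 16/16 = 1, matching the row-orthogonality relation <chi_6, chi_6> = [chi_6 = chi_6].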